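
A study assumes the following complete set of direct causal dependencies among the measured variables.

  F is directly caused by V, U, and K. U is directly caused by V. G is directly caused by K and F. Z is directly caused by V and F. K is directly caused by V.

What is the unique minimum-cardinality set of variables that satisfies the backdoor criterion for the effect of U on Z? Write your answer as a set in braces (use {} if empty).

{V}

Variables eligible for adjustment (non-descendants of U, excluding U and Z): {K, V}.
Backdoor paths from U to Z:
  P1: U <- V -> K -> F -> Z
  P2: U <- V -> K -> G <- F -> Z
  P3: U <- V -> F -> Z
  P4: U <- V -> Z
The empty set is not sufficient: P1 (U <- V -> K -> F -> Z) has no collider blocking it and no conditioned non-collider, so it is open.
Try {V}:
  P1: blocked at fork node V ∈ conditioning set.
  P2: blocked at fork node V ∈ conditioning set.
  P3: blocked at fork node V ∈ conditioning set.
  P4: blocked at fork node V ∈ conditioning set.
{V} contains no descendant of U and blocks every backdoor path.
No other singleton works — e.g. {K} leaves P3 open — so {V} is the unique smallest valid adjustment set.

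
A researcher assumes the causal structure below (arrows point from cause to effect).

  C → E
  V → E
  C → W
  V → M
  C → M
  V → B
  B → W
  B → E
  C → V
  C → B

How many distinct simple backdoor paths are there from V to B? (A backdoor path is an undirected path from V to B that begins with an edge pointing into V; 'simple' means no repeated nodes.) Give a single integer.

3

A backdoor path from V to B is any simple undirected path whose first edge points into V (i.e. leaves V via a parent).
Parents of V: {C}.
Enumerating:
  P1: V <- C -> B
  P2: V <- C -> W <- B
  P3: V <- C -> E <- B
That exhausts the simple backdoor paths. Count: 3.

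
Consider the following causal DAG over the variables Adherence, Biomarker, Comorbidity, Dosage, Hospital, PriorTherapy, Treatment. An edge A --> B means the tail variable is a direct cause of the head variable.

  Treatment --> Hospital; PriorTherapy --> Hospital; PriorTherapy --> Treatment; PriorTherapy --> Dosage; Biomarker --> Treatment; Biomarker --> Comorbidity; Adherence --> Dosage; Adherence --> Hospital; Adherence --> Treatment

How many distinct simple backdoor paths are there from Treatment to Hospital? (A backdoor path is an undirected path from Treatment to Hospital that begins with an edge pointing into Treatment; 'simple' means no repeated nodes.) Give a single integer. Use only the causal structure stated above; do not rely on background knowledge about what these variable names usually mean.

A backdoor path from Treatment to Hospital is any simple undirected path whose first edge points into Treatment (i.e. leaves Treatment via a parent).
Parents of Treatment: {Adherence, Biomarker, PriorTherapy}.
Enumerating:
  P1: Treatment <- Adherence -> Dosage <- PriorTherapy -> Hospital
  P2: Treatment <- Adherence -> Hospital
  P3: Treatment <- PriorTherapy -> Dosage <- Adherence -> Hospital
  P4: Treatment <- PriorTherapy -> Hospital
That exhausts the simple backdoor paths. Count: 4.

4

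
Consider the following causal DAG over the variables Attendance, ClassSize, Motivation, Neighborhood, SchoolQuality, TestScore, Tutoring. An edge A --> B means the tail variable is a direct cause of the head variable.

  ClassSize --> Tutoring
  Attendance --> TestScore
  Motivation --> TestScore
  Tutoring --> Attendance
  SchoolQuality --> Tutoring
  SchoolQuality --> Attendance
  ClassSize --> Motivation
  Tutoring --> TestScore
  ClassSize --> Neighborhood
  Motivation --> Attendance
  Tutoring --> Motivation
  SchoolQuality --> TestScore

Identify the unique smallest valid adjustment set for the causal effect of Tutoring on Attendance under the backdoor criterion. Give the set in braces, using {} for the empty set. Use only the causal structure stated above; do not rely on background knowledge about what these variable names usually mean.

{ClassSize, SchoolQuality}

Variables eligible for adjustment (non-descendants of Tutoring, excluding Tutoring and Attendance): {ClassSize, Neighborhood, SchoolQuality}.
Backdoor paths from Tutoring to Attendance:
  P1: Tutoring <- SchoolQuality -> Attendance
  P2: Tutoring <- SchoolQuality -> TestScore <- Motivation -> Attendance
  P3: Tutoring <- SchoolQuality -> TestScore <- Attendance
  P4: Tutoring <- ClassSize -> Motivation -> Attendance
  P5: Tutoring <- ClassSize -> Motivation -> TestScore <- SchoolQuality -> Attendance
  P6: Tutoring <- ClassSize -> Motivation -> TestScore <- Attendance
The empty set is not sufficient: P1 (Tutoring <- SchoolQuality -> Attendance) has no collider blocking it and no conditioned non-collider, so it is open.
Try {ClassSize, SchoolQuality}:
  P1: blocked at fork node SchoolQuality ∈ conditioning set.
  P2: blocked at fork node SchoolQuality ∈ conditioning set.
  P3: blocked at fork node SchoolQuality ∈ conditioning set.
  P4: blocked at fork node ClassSize ∈ conditioning set.
  P5: blocked at fork node ClassSize ∈ conditioning set.
  P6: blocked at fork node ClassSize ∈ conditioning set.
{ClassSize, SchoolQuality} contains no descendant of Tutoring and blocks every backdoor path.
Every element of {ClassSize, SchoolQuality} is needed (dropping ClassSize leaves P4 open; dropping SchoolQuality leaves P1 open), so no proper subset is valid.
Among all size-2 subsets of the eligible variables, only {ClassSize, SchoolQuality} blocks every backdoor path, so it is the unique smallest valid adjustment set.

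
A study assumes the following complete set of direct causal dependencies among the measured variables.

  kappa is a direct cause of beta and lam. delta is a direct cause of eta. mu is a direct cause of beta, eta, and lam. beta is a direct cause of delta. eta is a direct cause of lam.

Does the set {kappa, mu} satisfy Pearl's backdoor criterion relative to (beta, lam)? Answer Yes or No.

Backdoor paths from beta to lam (paths whose first edge points into beta):
  P1: beta <- kappa -> lam
  P2: beta <- mu -> eta -> lam
  P3: beta <- mu -> lam
Condition 1 (no descendant of beta in the set): holds — descendants of beta are {delta, eta, lam}; none are in {kappa, mu}.
Condition 2 (every backdoor path blocked by {kappa, mu}):
  P1: blocked at fork node kappa ∈ conditioning set.
  P2: blocked at fork node mu ∈ conditioning set.
  P3: blocked at fork node mu ∈ conditioning set.
{kappa, mu} satisfies the backdoor criterion.

Yes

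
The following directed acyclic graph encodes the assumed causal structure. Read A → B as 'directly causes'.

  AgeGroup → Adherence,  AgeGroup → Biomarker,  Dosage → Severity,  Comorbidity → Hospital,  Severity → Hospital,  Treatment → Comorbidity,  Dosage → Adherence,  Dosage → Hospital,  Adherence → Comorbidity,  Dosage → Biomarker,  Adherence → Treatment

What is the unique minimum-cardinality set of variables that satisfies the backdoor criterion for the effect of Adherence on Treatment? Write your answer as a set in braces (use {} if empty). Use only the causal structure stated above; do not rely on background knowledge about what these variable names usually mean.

{}

Variables eligible for adjustment (non-descendants of Adherence, excluding Adherence and Treatment): {AgeGroup, Biomarker, Dosage, Severity}.
Backdoor paths from Adherence to Treatment:
  P1: Adherence <- Dosage -> Severity -> Hospital <- Comorbidity <- Treatment
  P2: Adherence <- Dosage -> Hospital <- Comorbidity <- Treatment
  P3: Adherence <- AgeGroup -> Biomarker <- Dosage -> Severity -> Hospital <- Comorbidity <- Treatment
  P4: Adherence <- AgeGroup -> Biomarker <- Dosage -> Hospital <- Comorbidity <- Treatment
Each backdoor path contains an unconditioned collider, so every path is already blocked with the empty conditioning set:
  P1: blocked at collider Hospital (neither it nor any descendant is in the conditioning set).
  P2: blocked at collider Hospital (neither it nor any descendant is in the conditioning set).
  P3: blocked at collider Biomarker (neither it nor any descendant is in the conditioning set).
  P4: blocked at collider Biomarker (neither it nor any descendant is in the conditioning set).
The empty set is therefore the unique smallest valid set.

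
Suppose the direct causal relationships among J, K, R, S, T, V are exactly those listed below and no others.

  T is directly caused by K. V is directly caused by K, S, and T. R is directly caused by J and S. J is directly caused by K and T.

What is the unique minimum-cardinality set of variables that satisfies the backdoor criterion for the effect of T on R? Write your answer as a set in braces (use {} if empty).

Variables eligible for adjustment (non-descendants of T, excluding T and R): {K, S}.
Backdoor paths from T to R:
  P1: T <- K -> J -> R
  P2: T <- K -> V <- S -> R
The empty set is not sufficient: P1 (T <- K -> J -> R) has no collider blocking it and no conditioned non-collider, so it is open.
Try {K}:
  P1: blocked at fork node K ∈ conditioning set.
  P2: blocked at fork node K ∈ conditioning set.
{K} contains no descendant of T and blocks every backdoor path.
No other singleton works — e.g. {S} leaves P1 open — so {K} is the unique smallest valid adjustment set.

{K}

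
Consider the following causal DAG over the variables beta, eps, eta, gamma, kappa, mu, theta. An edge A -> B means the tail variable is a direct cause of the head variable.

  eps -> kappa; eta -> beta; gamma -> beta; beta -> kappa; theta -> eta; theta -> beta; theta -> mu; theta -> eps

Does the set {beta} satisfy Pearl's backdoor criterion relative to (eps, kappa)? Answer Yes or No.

Yes

Backdoor paths from eps to kappa (paths whose first edge points into eps):
  P1: eps <- theta -> eta -> beta -> kappa
  P2: eps <- theta -> beta -> kappa
Condition 1 (no descendant of eps in the set): holds — descendants of eps are {kappa}; none are in {beta}.
Condition 2 (every backdoor path blocked by {beta}):
  P1: blocked at chain node beta ∈ conditioning set.
  P2: blocked at chain node beta ∈ conditioning set.
{beta} satisfies the backdoor criterion.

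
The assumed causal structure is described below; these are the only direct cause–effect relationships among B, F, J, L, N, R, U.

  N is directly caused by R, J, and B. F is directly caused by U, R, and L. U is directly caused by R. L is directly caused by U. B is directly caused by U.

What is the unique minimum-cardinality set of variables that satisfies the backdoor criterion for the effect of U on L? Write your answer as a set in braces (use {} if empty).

{}

Variables eligible for adjustment (non-descendants of U, excluding U and L): {J, R}.
Backdoor paths from U to L:
  P1: U <- R -> F <- L
Each backdoor path contains an unconditioned collider, so every path is already blocked with the empty conditioning set:
  P1: blocked at collider F (neither it nor any descendant is in the conditioning set).
The empty set is therefore the unique smallest valid set.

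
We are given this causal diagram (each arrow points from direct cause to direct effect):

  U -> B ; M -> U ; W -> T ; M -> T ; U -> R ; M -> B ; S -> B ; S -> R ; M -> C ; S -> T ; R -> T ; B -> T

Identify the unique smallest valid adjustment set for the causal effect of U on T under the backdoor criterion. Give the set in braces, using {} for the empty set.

Variables eligible for adjustment (non-descendants of U, excluding U and T): {C, M, S, W}.
Backdoor paths from U to T:
  P1: U <- M -> B <- S -> R -> T
  P2: U <- M -> B <- S -> T
  P3: U <- M -> B -> T
  P4: U <- M -> T
The empty set is not sufficient: P3 (U <- M -> B -> T) has no collider blocking it and no conditioned non-collider, so it is open.
Try {M}:
  P1: blocked at fork node M ∈ conditioning set.
  P2: blocked at fork node M ∈ conditioning set.
  P3: blocked at fork node M ∈ conditioning set.
  P4: blocked at fork node M ∈ conditioning set.
{M} contains no descendant of U and blocks every backdoor path.
No other singleton works — e.g. {S} leaves P3 open — so {M} is the unique smallest valid adjustment set.

{M}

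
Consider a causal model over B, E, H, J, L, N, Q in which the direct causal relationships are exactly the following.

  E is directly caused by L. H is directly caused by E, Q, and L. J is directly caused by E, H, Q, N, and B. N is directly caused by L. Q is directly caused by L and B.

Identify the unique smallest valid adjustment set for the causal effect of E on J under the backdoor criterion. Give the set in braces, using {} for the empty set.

{L}

Variables eligible for adjustment (non-descendants of E, excluding E and J): {B, L, N, Q}.
Backdoor paths from E to J:
  P1: E <- L -> N -> J
  P2: E <- L -> Q <- B -> J
  P3: E <- L -> Q -> H -> J
  P4: E <- L -> Q -> J
  P5: E <- L -> H <- Q <- B -> J
  P6: E <- L -> H <- Q -> J
  P7: E <- L -> H -> J
The empty set is not sufficient: P1 (E <- L -> N -> J) has no collider blocking it and no conditioned non-collider, so it is open.
Try {L}:
  P1: blocked at fork node L ∈ conditioning set.
  P2: blocked at fork node L ∈ conditioning set.
  P3: blocked at fork node L ∈ conditioning set.
  P4: blocked at fork node L ∈ conditioning set.
  P5: blocked at fork node L ∈ conditioning set.
  P6: blocked at fork node L ∈ conditioning set.
  P7: blocked at fork node L ∈ conditioning set.
{L} contains no descendant of E and blocks every backdoor path.
No other singleton works — e.g. {N} leaves P3 open — so {L} is the unique smallest valid adjustment set.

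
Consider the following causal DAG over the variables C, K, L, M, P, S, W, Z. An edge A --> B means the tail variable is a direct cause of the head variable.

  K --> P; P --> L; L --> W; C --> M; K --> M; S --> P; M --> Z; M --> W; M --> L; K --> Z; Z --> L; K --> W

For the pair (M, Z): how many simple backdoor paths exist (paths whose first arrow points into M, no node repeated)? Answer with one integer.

A backdoor path from M to Z is any simple undirected path whose first edge points into M (i.e. leaves M via a parent).
Parents of M: {C, K}.
Enumerating:
  P1: M <- K -> P -> L <- Z
  P2: M <- K -> Z
  P3: M <- K -> W <- L <- Z
That exhausts the simple backdoor paths. Count: 3.

3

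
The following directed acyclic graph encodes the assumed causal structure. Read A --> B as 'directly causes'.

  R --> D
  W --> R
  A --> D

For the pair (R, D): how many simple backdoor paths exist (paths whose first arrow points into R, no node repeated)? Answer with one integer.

0

A backdoor path from R to D is any simple undirected path whose first edge points into R (i.e. leaves R via a parent).
Parents of R: {W}.
No simple path from any parent of R reaches D without revisiting R, so there are no backdoor paths.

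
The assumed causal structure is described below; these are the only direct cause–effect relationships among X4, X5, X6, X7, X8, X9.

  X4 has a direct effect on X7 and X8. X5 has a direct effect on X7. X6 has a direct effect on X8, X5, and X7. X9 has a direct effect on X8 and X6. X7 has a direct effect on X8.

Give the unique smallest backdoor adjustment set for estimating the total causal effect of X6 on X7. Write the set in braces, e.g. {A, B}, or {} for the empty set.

{}

Variables eligible for adjustment (non-descendants of X6, excluding X6 and X7): {X4, X9}.
Backdoor paths from X6 to X7:
  P1: X6 <- X9 -> X8 <- X4 -> X7
  P2: X6 <- X9 -> X8 <- X7
Each backdoor path contains an unconditioned collider, so every path is already blocked with the empty conditioning set:
  P1: blocked at collider X8 (neither it nor any descendant is in the conditioning set).
  P2: blocked at collider X8 (neither it nor any descendant is in the conditioning set).
The empty set is therefore the unique smallest valid set.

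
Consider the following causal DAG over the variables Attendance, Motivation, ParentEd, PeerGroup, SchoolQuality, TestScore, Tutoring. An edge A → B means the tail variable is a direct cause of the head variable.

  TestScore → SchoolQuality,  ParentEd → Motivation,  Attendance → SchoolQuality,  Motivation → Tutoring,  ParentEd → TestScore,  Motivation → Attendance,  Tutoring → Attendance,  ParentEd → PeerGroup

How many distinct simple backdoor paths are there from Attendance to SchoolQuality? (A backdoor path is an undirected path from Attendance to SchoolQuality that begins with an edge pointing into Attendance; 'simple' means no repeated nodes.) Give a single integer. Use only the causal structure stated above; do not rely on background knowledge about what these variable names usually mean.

2

A backdoor path from Attendance to SchoolQuality is any simple undirected path whose first edge points into Attendance (i.e. leaves Attendance via a parent).
Parents of Attendance: {Motivation, Tutoring}.
Enumerating:
  P1: Attendance <- Motivation <- ParentEd -> TestScore -> SchoolQuality
  P2: Attendance <- Tutoring <- Motivation <- ParentEd -> TestScore -> SchoolQuality
That exhausts the simple backdoor paths. Count: 2.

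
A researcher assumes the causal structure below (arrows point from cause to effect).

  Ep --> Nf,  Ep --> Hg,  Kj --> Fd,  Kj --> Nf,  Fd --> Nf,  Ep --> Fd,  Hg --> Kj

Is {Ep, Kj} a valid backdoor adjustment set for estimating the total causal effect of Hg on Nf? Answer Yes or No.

No

Backdoor paths from Hg to Nf (paths whose first edge points into Hg):
  P1: Hg <- Ep -> Fd <- Kj -> Nf
  P2: Hg <- Ep -> Fd -> Nf
  P3: Hg <- Ep -> Nf
Condition 1 (no descendant of Hg in the set): FAILS — Kj is a descendant of Hg.
Condition 2 (every backdoor path blocked by {Ep, Kj}):
  P1: blocked at fork node Ep ∈ conditioning set.
  P2: blocked at fork node Ep ∈ conditioning set.
  P3: blocked at fork node Ep ∈ conditioning set.
{Ep, Kj} does not satisfy the backdoor criterion.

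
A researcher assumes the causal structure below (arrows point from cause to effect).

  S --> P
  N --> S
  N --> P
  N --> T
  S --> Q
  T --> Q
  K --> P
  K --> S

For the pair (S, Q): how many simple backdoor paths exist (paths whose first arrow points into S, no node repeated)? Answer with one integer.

A backdoor path from S to Q is any simple undirected path whose first edge points into S (i.e. leaves S via a parent).
Parents of S: {K, N}.
Enumerating:
  P1: S <- K -> P <- N -> T -> Q
  P2: S <- N -> T -> Q
That exhausts the simple backdoor paths. Count: 2.

2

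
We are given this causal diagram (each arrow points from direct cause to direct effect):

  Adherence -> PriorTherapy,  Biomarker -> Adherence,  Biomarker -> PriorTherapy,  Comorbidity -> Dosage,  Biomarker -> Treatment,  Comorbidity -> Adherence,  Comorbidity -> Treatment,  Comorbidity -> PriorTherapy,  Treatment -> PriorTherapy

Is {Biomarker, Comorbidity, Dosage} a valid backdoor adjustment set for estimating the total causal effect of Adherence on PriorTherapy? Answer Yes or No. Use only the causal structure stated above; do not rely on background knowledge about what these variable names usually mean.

Yes

Backdoor paths from Adherence to PriorTherapy (paths whose first edge points into Adherence):
  P1: Adherence <- Comorbidity -> Treatment <- Biomarker -> PriorTherapy
  P2: Adherence <- Comorbidity -> Treatment -> PriorTherapy
  P3: Adherence <- Comorbidity -> PriorTherapy
  P4: Adherence <- Biomarker -> Treatment <- Comorbidity -> PriorTherapy
  P5: Adherence <- Biomarker -> Treatment -> PriorTherapy
  P6: Adherence <- Biomarker -> PriorTherapy
Condition 1 (no descendant of Adherence in the set): holds — descendants of Adherence are {PriorTherapy}; none are in {Biomarker, Comorbidity, Dosage}.
Condition 2 (every backdoor path blocked by {Biomarker, Comorbidity, Dosage}):
  P1: blocked at fork node Comorbidity ∈ conditioning set.
  P2: blocked at fork node Comorbidity ∈ conditioning set.
  P3: blocked at fork node Comorbidity ∈ conditioning set.
  P4: blocked at fork node Biomarker ∈ conditioning set.
  P5: blocked at fork node Biomarker ∈ conditioning set.
  P6: blocked at fork node Biomarker ∈ conditioning set.
{Biomarker, Comorbidity, Dosage} satisfies the backdoor criterion.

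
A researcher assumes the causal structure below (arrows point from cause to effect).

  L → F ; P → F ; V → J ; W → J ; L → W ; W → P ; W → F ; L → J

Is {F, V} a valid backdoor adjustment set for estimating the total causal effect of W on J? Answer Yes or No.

Backdoor paths from W to J (paths whose first edge points into W):
  P1: W <- L -> J
Condition 1 (no descendant of W in the set): FAILS — F is a descendant of W.
Condition 2 (every backdoor path blocked by {F, V}):
  P1: open — no interior node is in the conditioning set.
{F, V} does not satisfy the backdoor criterion.

No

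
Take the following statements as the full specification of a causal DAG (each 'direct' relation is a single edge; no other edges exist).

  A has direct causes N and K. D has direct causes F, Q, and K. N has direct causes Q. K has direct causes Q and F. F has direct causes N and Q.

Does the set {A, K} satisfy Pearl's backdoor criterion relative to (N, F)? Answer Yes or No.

Backdoor paths from N to F (paths whose first edge points into N):
  P1: N <- Q -> F
  P2: N <- Q -> K <- F
  P3: N <- Q -> K -> D <- F
  P4: N <- Q -> D <- F
  P5: N <- Q -> D <- K <- F
Condition 1 (no descendant of N in the set): FAILS — A and K are descendants of N.
Condition 2 (every backdoor path blocked by {A, K}):
  P1: open — no interior node is in the conditioning set.
  P2: open — collider(s) K are conditioned on (or have a conditioned descendant) and no non-collider on the path is in the set.
  P3: blocked at chain node K ∈ conditioning set.
  P4: blocked at collider D (neither it nor any descendant is in the conditioning set).
  P5: blocked at collider D (neither it nor any descendant is in the conditioning set).
{A, K} does not satisfy the backdoor criterion.

No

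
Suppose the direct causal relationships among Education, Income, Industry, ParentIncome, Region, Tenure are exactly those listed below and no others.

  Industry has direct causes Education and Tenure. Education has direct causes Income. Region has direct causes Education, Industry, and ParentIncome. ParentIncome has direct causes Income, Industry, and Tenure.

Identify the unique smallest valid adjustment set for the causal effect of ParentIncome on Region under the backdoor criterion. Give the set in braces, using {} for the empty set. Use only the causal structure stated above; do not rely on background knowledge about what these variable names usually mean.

Variables eligible for adjustment (non-descendants of ParentIncome, excluding ParentIncome and Region): {Education, Income, Industry, Tenure}.
Backdoor paths from ParentIncome to Region:
  P1: ParentIncome <- Tenure -> Industry <- Education -> Region
  P2: ParentIncome <- Tenure -> Industry -> Region
  P3: ParentIncome <- Income -> Education -> Industry -> Region
  P4: ParentIncome <- Income -> Education -> Region
  P5: ParentIncome <- Industry <- Education -> Region
  P6: ParentIncome <- Industry -> Region
The empty set is not sufficient: P2 (ParentIncome <- Tenure -> Industry -> Region) has no collider blocking it and no conditioned non-collider, so it is open.
Try {Education, Industry}:
  P1: blocked at fork node Education ∈ conditioning set.
  P2: blocked at chain node Industry ∈ conditioning set.
  P3: blocked at chain node Education ∈ conditioning set.
  P4: blocked at chain node Education ∈ conditioning set.
  P5: blocked at chain node Industry ∈ conditioning set.
  P6: blocked at fork node Industry ∈ conditioning set.
{Education, Industry} contains no descendant of ParentIncome and blocks every backdoor path.
Every element of {Education, Industry} is needed (dropping Education leaves P1 open; dropping Industry leaves P2 open), so no proper subset is valid.
Among all size-2 subsets of the eligible variables, only {Education, Industry} blocks every backdoor path, so it is the unique smallest valid adjustment set.

{Education, Industry}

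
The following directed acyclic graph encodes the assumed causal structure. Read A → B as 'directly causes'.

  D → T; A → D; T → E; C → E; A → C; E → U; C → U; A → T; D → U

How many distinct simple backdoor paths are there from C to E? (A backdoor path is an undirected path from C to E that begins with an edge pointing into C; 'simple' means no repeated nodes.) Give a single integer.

4

A backdoor path from C to E is any simple undirected path whose first edge points into C (i.e. leaves C via a parent).
Parents of C: {A}.
Enumerating:
  P1: C <- A -> D -> T -> E
  P2: C <- A -> D -> U <- E
  P3: C <- A -> T <- D -> U <- E
  P4: C <- A -> T -> E
That exhausts the simple backdoor paths. Count: 4.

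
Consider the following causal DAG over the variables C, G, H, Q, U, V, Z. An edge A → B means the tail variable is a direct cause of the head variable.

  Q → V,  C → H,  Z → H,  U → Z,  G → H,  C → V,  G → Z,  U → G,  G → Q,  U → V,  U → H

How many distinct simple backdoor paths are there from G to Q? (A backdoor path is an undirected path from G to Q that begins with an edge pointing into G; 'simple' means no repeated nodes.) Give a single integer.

A backdoor path from G to Q is any simple undirected path whose first edge points into G (i.e. leaves G via a parent).
Parents of G: {U}.
Enumerating:
  P1: G <- U -> Z -> H <- C -> V <- Q
  P2: G <- U -> H <- C -> V <- Q
  P3: G <- U -> V <- Q
That exhausts the simple backdoor paths. Count: 3.

3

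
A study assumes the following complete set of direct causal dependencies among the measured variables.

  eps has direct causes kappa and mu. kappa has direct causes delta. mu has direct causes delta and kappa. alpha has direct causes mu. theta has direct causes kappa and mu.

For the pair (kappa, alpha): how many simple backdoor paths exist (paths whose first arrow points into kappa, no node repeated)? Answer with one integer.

1

A backdoor path from kappa to alpha is any simple undirected path whose first edge points into kappa (i.e. leaves kappa via a parent).
Parents of kappa: {delta}.
Enumerating:
  P1: kappa <- delta -> mu -> alpha
That exhausts the simple backdoor paths. Count: 1.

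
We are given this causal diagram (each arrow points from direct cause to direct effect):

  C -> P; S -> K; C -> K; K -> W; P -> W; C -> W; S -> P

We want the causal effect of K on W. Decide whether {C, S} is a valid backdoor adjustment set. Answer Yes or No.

Backdoor paths from K to W (paths whose first edge points into K):
  P1: K <- C -> P -> W
  P2: K <- C -> W
  P3: K <- S -> P <- C -> W
  P4: K <- S -> P -> W
Condition 1 (no descendant of K in the set): holds — descendants of K are {W}; none are in {C, S}.
Condition 2 (every backdoor path blocked by {C, S}):
  P1: blocked at fork node C ∈ conditioning set.
  P2: blocked at fork node C ∈ conditioning set.
  P3: blocked at fork node S ∈ conditioning set.
  P4: blocked at fork node S ∈ conditioning set.
{C, S} satisfies the backdoor criterion.

Yes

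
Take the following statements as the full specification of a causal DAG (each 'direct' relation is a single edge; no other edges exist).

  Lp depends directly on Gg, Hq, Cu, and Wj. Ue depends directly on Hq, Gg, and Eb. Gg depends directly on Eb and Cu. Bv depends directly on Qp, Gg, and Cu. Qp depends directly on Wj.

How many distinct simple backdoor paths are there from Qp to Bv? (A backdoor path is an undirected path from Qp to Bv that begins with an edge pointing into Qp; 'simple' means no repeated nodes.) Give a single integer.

A backdoor path from Qp to Bv is any simple undirected path whose first edge points into Qp (i.e. leaves Qp via a parent).
Parents of Qp: {Wj}.
Enumerating:
  P1: Qp <- Wj -> Lp <- Hq -> Ue <- Eb -> Gg <- Cu -> Bv
  P2: Qp <- Wj -> Lp <- Hq -> Ue <- Eb -> Gg -> Bv
  P3: Qp <- Wj -> Lp <- Hq -> Ue <- Gg <- Cu -> Bv
  P4: Qp <- Wj -> Lp <- Hq -> Ue <- Gg -> Bv
  P5: Qp <- Wj -> Lp <- Cu -> Gg -> Bv
  P6: Qp <- Wj -> Lp <- Cu -> Bv
  P7: Qp <- Wj -> Lp <- Gg <- Cu -> Bv
  P8: Qp <- Wj -> Lp <- Gg -> Bv
That exhausts the simple backdoor paths. Count: 8.

8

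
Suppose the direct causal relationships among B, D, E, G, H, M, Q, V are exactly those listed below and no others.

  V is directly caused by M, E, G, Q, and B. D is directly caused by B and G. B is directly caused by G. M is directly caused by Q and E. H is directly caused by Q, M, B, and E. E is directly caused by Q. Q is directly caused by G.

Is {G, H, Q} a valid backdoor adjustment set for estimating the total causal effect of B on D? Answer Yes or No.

No

Backdoor paths from B to D (paths whose first edge points into B):
  P1: B <- G -> D
Condition 1 (no descendant of B in the set): FAILS — H is a descendant of B.
Condition 2 (every backdoor path blocked by {G, H, Q}):
  P1: blocked at fork node G ∈ conditioning set.
{G, H, Q} does not satisfy the backdoor criterion.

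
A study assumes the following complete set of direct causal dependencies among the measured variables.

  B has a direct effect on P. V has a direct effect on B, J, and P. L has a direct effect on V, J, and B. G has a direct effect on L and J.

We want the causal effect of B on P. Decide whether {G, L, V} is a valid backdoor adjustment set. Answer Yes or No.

Yes

Backdoor paths from B to P (paths whose first edge points into B):
  P1: B <- L <- G -> J <- V -> P
  P2: B <- L -> V -> P
  P3: B <- L -> J <- V -> P
  P4: B <- V -> P
Condition 1 (no descendant of B in the set): holds — descendants of B are {P}; none are in {G, L, V}.
Condition 2 (every backdoor path blocked by {G, L, V}):
  P1: blocked at chain node L ∈ conditioning set.
  P2: blocked at fork node L ∈ conditioning set.
  P3: blocked at fork node L ∈ conditioning set.
  P4: blocked at fork node V ∈ conditioning set.
{G, L, V} satisfies the backdoor criterion.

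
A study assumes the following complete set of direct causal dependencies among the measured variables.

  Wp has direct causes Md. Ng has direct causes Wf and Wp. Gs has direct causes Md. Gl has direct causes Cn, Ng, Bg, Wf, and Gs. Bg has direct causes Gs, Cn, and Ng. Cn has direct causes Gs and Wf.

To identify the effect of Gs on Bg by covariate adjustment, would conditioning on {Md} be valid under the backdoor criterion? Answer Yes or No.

Backdoor paths from Gs to Bg (paths whose first edge points into Gs):
  P1: Gs <- Md -> Wp -> Ng <- Wf -> Cn -> Bg
  P2: Gs <- Md -> Wp -> Ng <- Wf -> Cn -> Gl <- Bg
  P3: Gs <- Md -> Wp -> Ng <- Wf -> Gl <- Cn -> Bg
  P4: Gs <- Md -> Wp -> Ng <- Wf -> Gl <- Bg
  P5: Gs <- Md -> Wp -> Ng -> Bg
  P6: Gs <- Md -> Wp -> Ng -> Gl <- Wf -> Cn -> Bg
  P7: Gs <- Md -> Wp -> Ng -> Gl <- Cn -> Bg
  P8: Gs <- Md -> Wp -> Ng -> Gl <- Bg
Condition 1 (no descendant of Gs in the set): holds — descendants of Gs are {Bg, Cn, Gl}; none are in {Md}.
Condition 2 (every backdoor path blocked by {Md}):
  P1: blocked at fork node Md ∈ conditioning set.
  P2: blocked at fork node Md ∈ conditioning set.
  P3: blocked at fork node Md ∈ conditioning set.
  P4: blocked at fork node Md ∈ conditioning set.
  P5: blocked at fork node Md ∈ conditioning set.
  P6: blocked at fork node Md ∈ conditioning set.
  P7: blocked at fork node Md ∈ conditioning set.
  P8: blocked at fork node Md ∈ conditioning set.
{Md} satisfies the backdoor criterion.

Yes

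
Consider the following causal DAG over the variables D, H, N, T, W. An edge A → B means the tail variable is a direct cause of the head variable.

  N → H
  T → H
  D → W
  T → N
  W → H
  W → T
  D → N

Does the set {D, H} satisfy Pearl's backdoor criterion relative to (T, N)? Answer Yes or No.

Backdoor paths from T to N (paths whose first edge points into T):
  P1: T <- W <- D -> N
  P2: T <- W -> H <- N
Condition 1 (no descendant of T in the set): FAILS — H is a descendant of T.
Condition 2 (every backdoor path blocked by {D, H}):
  P1: blocked at fork node D ∈ conditioning set.
  P2: open — collider(s) H are conditioned on (or have a conditioned descendant) and no non-collider on the path is in the set.
{D, H} does not satisfy the backdoor criterion.

No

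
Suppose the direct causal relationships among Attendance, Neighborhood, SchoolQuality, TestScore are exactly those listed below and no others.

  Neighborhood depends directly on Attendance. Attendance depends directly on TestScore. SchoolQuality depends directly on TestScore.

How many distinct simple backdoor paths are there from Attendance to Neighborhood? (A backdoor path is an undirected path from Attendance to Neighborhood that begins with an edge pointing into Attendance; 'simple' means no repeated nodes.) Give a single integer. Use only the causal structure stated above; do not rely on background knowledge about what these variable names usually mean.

0

A backdoor path from Attendance to Neighborhood is any simple undirected path whose first edge points into Attendance (i.e. leaves Attendance via a parent).
Parents of Attendance: {TestScore}.
No simple path from any parent of Attendance reaches Neighborhood without revisiting Attendance, so there are no backdoor paths.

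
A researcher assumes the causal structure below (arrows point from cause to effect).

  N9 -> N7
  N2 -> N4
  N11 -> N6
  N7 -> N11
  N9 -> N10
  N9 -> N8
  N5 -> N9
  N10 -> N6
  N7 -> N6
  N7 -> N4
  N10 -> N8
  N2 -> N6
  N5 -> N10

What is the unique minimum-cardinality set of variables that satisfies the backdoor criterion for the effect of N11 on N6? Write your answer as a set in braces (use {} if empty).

{N7}

Variables eligible for adjustment (non-descendants of N11, excluding N11 and N6): {N10, N2, N4, N5, N7, N8, N9}.
Backdoor paths from N11 to N6:
  P1: N11 <- N7 <- N9 <- N5 -> N10 -> N6
  P2: N11 <- N7 <- N9 -> N10 -> N6
  P3: N11 <- N7 <- N9 -> N8 <- N10 -> N6
  P4: N11 <- N7 -> N6
  P5: N11 <- N7 -> N4 <- N2 -> N6
The empty set is not sufficient: P1 (N11 <- N7 <- N9 <- N5 -> N10 -> N6) has no collider blocking it and no conditioned non-collider, so it is open.
Try {N7}:
  P1: blocked at chain node N7 ∈ conditioning set.
  P2: blocked at chain node N7 ∈ conditioning set.
  P3: blocked at chain node N7 ∈ conditioning set.
  P4: blocked at fork node N7 ∈ conditioning set.
  P5: blocked at fork node N7 ∈ conditioning set.
{N7} contains no descendant of N11 and blocks every backdoor path.
No other singleton works — e.g. {N5} leaves P2 open — so {N7} is the unique smallest valid adjustment set.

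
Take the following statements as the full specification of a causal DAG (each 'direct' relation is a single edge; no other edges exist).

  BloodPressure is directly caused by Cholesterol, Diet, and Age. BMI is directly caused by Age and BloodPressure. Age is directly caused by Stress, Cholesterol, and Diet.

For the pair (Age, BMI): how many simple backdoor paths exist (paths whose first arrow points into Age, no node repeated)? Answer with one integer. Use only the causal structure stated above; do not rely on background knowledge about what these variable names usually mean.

2

A backdoor path from Age to BMI is any simple undirected path whose first edge points into Age (i.e. leaves Age via a parent).
Parents of Age: {Cholesterol, Diet, Stress}.
Enumerating:
  P1: Age <- Diet -> BloodPressure -> BMI
  P2: Age <- Cholesterol -> BloodPressure -> BMI
That exhausts the simple backdoor paths. Count: 2.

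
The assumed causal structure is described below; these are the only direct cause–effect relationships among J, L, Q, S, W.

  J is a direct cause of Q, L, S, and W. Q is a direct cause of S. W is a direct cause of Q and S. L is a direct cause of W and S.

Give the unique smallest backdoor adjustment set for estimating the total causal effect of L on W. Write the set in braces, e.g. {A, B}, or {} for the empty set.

{J}

Variables eligible for adjustment (non-descendants of L, excluding L and W): {J}.
Backdoor paths from L to W:
  P1: L <- J -> W
  P2: L <- J -> Q <- W
  P3: L <- J -> Q -> S <- W
  P4: L <- J -> S <- W
  P5: L <- J -> S <- Q <- W
The empty set is not sufficient: P1 (L <- J -> W) has no collider blocking it and no conditioned non-collider, so it is open.
Try {J}:
  P1: blocked at fork node J ∈ conditioning set.
  P2: blocked at fork node J ∈ conditioning set.
  P3: blocked at fork node J ∈ conditioning set.
  P4: blocked at fork node J ∈ conditioning set.
  P5: blocked at fork node J ∈ conditioning set.
{J} contains no descendant of L and blocks every backdoor path.
{J} is the unique smallest valid adjustment set.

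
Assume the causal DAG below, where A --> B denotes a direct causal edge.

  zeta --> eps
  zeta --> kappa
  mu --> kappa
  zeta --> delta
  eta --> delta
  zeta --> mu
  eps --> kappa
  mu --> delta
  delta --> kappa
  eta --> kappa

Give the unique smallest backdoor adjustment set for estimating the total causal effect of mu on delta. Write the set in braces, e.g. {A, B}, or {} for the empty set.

Variables eligible for adjustment (non-descendants of mu, excluding mu and delta): {eps, eta, zeta}.
Backdoor paths from mu to delta:
  P1: mu <- zeta -> eps -> kappa <- eta -> delta
  P2: mu <- zeta -> eps -> kappa <- delta
  P3: mu <- zeta -> delta
  P4: mu <- zeta -> kappa <- eta -> delta
  P5: mu <- zeta -> kappa <- delta
The empty set is not sufficient: P3 (mu <- zeta -> delta) has no collider blocking it and no conditioned non-collider, so it is open.
Try {zeta}:
  P1: blocked at fork node zeta ∈ conditioning set.
  P2: blocked at fork node zeta ∈ conditioning set.
  P3: blocked at fork node zeta ∈ conditioning set.
  P4: blocked at fork node zeta ∈ conditioning set.
  P5: blocked at fork node zeta ∈ conditioning set.
{zeta} contains no descendant of mu and blocks every backdoor path.
No other singleton works — e.g. {eps} leaves P3 open — so {zeta} is the unique smallest valid adjustment set.

{zeta}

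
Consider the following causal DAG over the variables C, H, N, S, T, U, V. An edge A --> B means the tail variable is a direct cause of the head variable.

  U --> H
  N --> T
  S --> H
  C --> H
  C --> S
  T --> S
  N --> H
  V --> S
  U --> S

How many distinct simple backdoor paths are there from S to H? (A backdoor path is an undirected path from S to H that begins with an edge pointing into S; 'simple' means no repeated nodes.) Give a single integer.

A backdoor path from S to H is any simple undirected path whose first edge points into S (i.e. leaves S via a parent).
Parents of S: {C, T, U, V}.
Enumerating:
  P1: S <- C -> H
  P2: S <- U -> H
  P3: S <- T <- N -> H
That exhausts the simple backdoor paths. Count: 3.

3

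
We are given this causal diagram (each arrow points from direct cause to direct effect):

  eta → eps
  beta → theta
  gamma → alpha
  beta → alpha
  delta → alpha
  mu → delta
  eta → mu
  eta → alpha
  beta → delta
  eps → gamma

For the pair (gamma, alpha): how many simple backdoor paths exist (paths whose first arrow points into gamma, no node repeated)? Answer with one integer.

3

A backdoor path from gamma to alpha is any simple undirected path whose first edge points into gamma (i.e. leaves gamma via a parent).
Parents of gamma: {eps}.
Enumerating:
  P1: gamma <- eps <- eta -> mu -> delta <- beta -> alpha
  P2: gamma <- eps <- eta -> mu -> delta -> alpha
  P3: gamma <- eps <- eta -> alpha
That exhausts the simple backdoor paths. Count: 3.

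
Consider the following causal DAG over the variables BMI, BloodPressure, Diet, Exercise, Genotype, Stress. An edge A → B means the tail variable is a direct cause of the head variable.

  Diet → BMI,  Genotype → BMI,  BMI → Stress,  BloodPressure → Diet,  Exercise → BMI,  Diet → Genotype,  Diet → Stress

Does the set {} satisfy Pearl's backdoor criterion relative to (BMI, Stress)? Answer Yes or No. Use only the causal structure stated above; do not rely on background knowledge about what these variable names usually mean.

No

Backdoor paths from BMI to Stress (paths whose first edge points into BMI):
  P1: BMI <- Diet -> Stress
  P2: BMI <- Genotype <- Diet -> Stress
Condition 1 (no descendant of BMI in the set): holds — descendants of BMI are {Stress}; none are in {}.
Condition 2 (every backdoor path blocked by {}):
  P1: open — no interior node is in the conditioning set.
  P2: open — no interior node is in the conditioning set.
{} does not satisfy the backdoor criterion.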